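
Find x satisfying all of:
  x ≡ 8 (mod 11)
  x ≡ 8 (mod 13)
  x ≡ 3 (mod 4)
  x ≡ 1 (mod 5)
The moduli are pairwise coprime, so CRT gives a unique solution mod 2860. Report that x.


Product of moduli M = 11 · 13 · 4 · 5 = 2860.
Merge one congruence at a time:
  Start: x ≡ 8 (mod 11).
  Combine with x ≡ 8 (mod 13); new modulus lcm = 143.
    Write x = 8 + 11·t and substitute into x ≡ 8 (mod 13): 11·t ≡ 8 − 8 = 0 (mod 13).
    The inverse of 11 mod 13 is 6 (since 11·6 = 66 = 5·13 + 1), so t ≡ 6·0 = 0 ≡ 0 (mod 13).
    Then x = 8 + 11·0 = 8, valid modulo lcm(11, 13) = 143: x ≡ 8 (mod 143).
  Combine with x ≡ 3 (mod 4); new modulus lcm = 572.
    Write x = 8 + 143·t and substitute into x ≡ 3 (mod 4): 143·t ≡ 3 − 8 = -5 (mod 4).
    Reduce coefficients mod 4: 3·t ≡ 3 (mod 4).
    The inverse of 3 mod 4 is 3 (since 3·3 = 9 = 2·4 + 1), so t ≡ 3·3 = 9 ≡ 1 (mod 4).
    Then x = 8 + 143·1 = 151, valid modulo lcm(143, 4) = 572: x ≡ 151 (mod 572).
  Combine with x ≡ 1 (mod 5); new modulus lcm = 2860.
    Write x = 151 + 572·t and substitute into x ≡ 1 (mod 5): 572·t ≡ 1 − 151 = -150 (mod 5).
    Reduce coefficients mod 5: 2·t ≡ 0 (mod 5).
    The inverse of 2 mod 5 is 3 (since 2·3 = 6 = 1·5 + 1), so t ≡ 3·0 = 0 ≡ 0 (mod 5).
    Then x = 151 + 572·0 = 151, valid modulo lcm(572, 5) = 2860: x ≡ 151 (mod 2860).
Verify against each original: 151 mod 11 = 8, 151 mod 13 = 8, 151 mod 4 = 3, 151 mod 5 = 1.

x ≡ 151 (mod 2860).


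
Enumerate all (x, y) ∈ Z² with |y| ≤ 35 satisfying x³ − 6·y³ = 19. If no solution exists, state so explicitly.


The equation is x³ - 6y³ = 19. For fixed y, x³ = 6·y³ + 19, so a solution requires the RHS to be a perfect cube.
Strategy: iterate y from -35 to 35, compute RHS = 6·y³ + 19, and check whether it is a (positive or negative) perfect cube.
Check small values of y:
  y = 0: RHS = 19 is not a perfect cube.
  y = 1: RHS = 25 is not a perfect cube.
  y = -1: RHS = 13 is not a perfect cube.
  y = 2: RHS = 67 is not a perfect cube.
  y = -2: RHS = -29 is not a perfect cube.
  y = 3: RHS = 181 is not a perfect cube.
  y = -3: RHS = -143 is not a perfect cube.
Continuing the search up to |y| = 35 finds no solutions either.
No (x, y) in the scanned range satisfies the equation.

No integer solutions with |y| ≤ 35.


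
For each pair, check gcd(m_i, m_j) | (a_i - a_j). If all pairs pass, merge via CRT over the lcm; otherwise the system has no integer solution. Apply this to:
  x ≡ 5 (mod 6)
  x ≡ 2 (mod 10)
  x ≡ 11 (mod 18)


Moduli 6, 10, 18 are not pairwise coprime, so CRT works modulo lcm(m_i) when all pairwise compatibility conditions hold.
Pairwise compatibility: gcd(m_i, m_j) must divide a_i - a_j for every pair.
Merge one congruence at a time:
  Start: x ≡ 5 (mod 6).
  Combine with x ≡ 2 (mod 10): gcd(6, 10) = 2, and 2 - 5 = -3 is NOT divisible by 2.
    ⇒ system is inconsistent (no integer solution).

No solution (the system is inconsistent).


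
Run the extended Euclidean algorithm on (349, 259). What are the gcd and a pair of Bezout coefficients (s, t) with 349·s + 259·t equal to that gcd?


Euclidean algorithm on (349, 259) — divide until remainder is 0:
  349 = 1 · 259 + 90
  259 = 2 · 90 + 79
  90 = 1 · 79 + 11
  79 = 7 · 11 + 2
  11 = 5 · 2 + 1
  2 = 2 · 1 + 0
gcd(349, 259) = 1.
Track Bezout coefficients alongside the remainders: start with r₀ = 349 = a·1 + b·0 (s = 1, t = 0) and r₁ = 259 = a·0 + b·1 (s = 0, t = 1); each new remainder r_{k+1} = r_{k-1} − q_k·r_k inherits s_{k+1} = s_{k-1} − q_k·s_k, t_{k+1} = t_{k-1} − q_k·t_k, so r_k = a·s_k + b·t_k at every step:
  q = 1: r = 90, s = 1 − 1·0 = 1, t = 0 − 1·1 = -1  (check: 349·1 + 259·(-1) = 90)
  q = 2: r = 79, s = 0 − 2·1 = -2, t = 1 − 2·(-1) = 3  (check: 349·(-2) + 259·3 = 79)
  q = 1: r = 11, s = 1 − 1·(-2) = 3, t = -1 − 1·3 = -4  (check: 349·3 + 259·(-4) = 11)
  q = 7: r = 2, s = -2 − 7·3 = -23, t = 3 − 7·(-4) = 31  (check: 349·(-23) + 259·31 = 2)
  q = 5: r = 1, s = 3 − 5·(-23) = 118, t = -4 − 5·31 = -159  (check: 349·118 + 259·(-159) = 1)
The row with r = 1 (the gcd) gives the Bezout coefficients s = 118, t = -159.
Result: 349 · (118) + 259 · (-159) = 1.

gcd(349, 259) = 1; s = 118, t = -159 (check: 349·118 + 259·(-159) = 1).


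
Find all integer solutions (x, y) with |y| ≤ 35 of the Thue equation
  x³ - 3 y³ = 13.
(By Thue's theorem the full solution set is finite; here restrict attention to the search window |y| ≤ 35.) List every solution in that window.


The equation is x³ - 3y³ = 13. For fixed y, x³ = 3·y³ + 13, so a solution requires the RHS to be a perfect cube.
Strategy: iterate y from -35 to 35, compute RHS = 3·y³ + 13, and check whether it is a (positive or negative) perfect cube.
Check small values of y:
  y = 0: RHS = 13 is not a perfect cube.
  y = 1: RHS = 16 is not a perfect cube.
  y = -1: RHS = 10 is not a perfect cube.
  y = 2: RHS = 37 is not a perfect cube.
  y = -2: RHS = -11 is not a perfect cube.
  y = 3: RHS = 94 is not a perfect cube.
  y = -3: RHS = -68 is not a perfect cube.
Continuing the search up to |y| = 35 finds no solutions either.
No (x, y) in the scanned range satisfies the equation.

No integer solutions with |y| ≤ 35.


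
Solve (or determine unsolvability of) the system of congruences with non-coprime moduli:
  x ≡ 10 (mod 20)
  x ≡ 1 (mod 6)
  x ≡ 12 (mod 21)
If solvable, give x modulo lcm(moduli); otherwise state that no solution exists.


Moduli 20, 6, 21 are not pairwise coprime, so CRT works modulo lcm(m_i) when all pairwise compatibility conditions hold.
Pairwise compatibility: gcd(m_i, m_j) must divide a_i - a_j for every pair.
Merge one congruence at a time:
  Start: x ≡ 10 (mod 20).
  Combine with x ≡ 1 (mod 6): gcd(20, 6) = 2, and 1 - 10 = -9 is NOT divisible by 2.
    ⇒ system is inconsistent (no integer solution).

No solution (the system is inconsistent).


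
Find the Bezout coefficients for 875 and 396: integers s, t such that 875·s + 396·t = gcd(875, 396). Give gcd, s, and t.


Euclidean algorithm on (875, 396) — divide until remainder is 0:
  875 = 2 · 396 + 83
  396 = 4 · 83 + 64
  83 = 1 · 64 + 19
  64 = 3 · 19 + 7
  19 = 2 · 7 + 5
  7 = 1 · 5 + 2
  5 = 2 · 2 + 1
  2 = 2 · 1 + 0
gcd(875, 396) = 1.
Track Bezout coefficients alongside the remainders: start with r₀ = 875 = a·1 + b·0 (s = 1, t = 0) and r₁ = 396 = a·0 + b·1 (s = 0, t = 1); each new remainder r_{k+1} = r_{k-1} − q_k·r_k inherits s_{k+1} = s_{k-1} − q_k·s_k, t_{k+1} = t_{k-1} − q_k·t_k, so r_k = a·s_k + b·t_k at every step:
  q = 2: r = 83, s = 1 − 2·0 = 1, t = 0 − 2·1 = -2  (check: 875·1 + 396·(-2) = 83)
  q = 4: r = 64, s = 0 − 4·1 = -4, t = 1 − 4·(-2) = 9  (check: 875·(-4) + 396·9 = 64)
  q = 1: r = 19, s = 1 − 1·(-4) = 5, t = -2 − 1·9 = -11  (check: 875·5 + 396·(-11) = 19)
  q = 3: r = 7, s = -4 − 3·5 = -19, t = 9 − 3·(-11) = 42  (check: 875·(-19) + 396·42 = 7)
  q = 2: r = 5, s = 5 − 2·(-19) = 43, t = -11 − 2·42 = -95  (check: 875·43 + 396·(-95) = 5)
  q = 1: r = 2, s = -19 − 1·43 = -62, t = 42 − 1·(-95) = 137  (check: 875·(-62) + 396·137 = 2)
  q = 2: r = 1, s = 43 − 2·(-62) = 167, t = -95 − 2·137 = -369  (check: 875·167 + 396·(-369) = 1)
The row with r = 1 (the gcd) gives the Bezout coefficients s = 167, t = -369.
Result: 875 · (167) + 396 · (-369) = 1.

gcd(875, 396) = 1; s = 167, t = -369 (check: 875·167 + 396·(-369) = 1).


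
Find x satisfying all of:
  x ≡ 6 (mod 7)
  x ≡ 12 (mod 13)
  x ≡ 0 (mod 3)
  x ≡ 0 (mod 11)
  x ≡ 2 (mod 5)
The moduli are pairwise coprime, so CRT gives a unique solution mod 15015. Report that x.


Product of moduli M = 7 · 13 · 3 · 11 · 5 = 15015.
Merge one congruence at a time:
  Start: x ≡ 6 (mod 7).
  Combine with x ≡ 12 (mod 13); new modulus lcm = 91.
    Write x = 6 + 7·t and substitute into x ≡ 12 (mod 13): 7·t ≡ 12 − 6 = 6 (mod 13).
    The inverse of 7 mod 13 is 2 (since 7·2 = 14 = 1·13 + 1), so t ≡ 2·6 = 12 ≡ 12 (mod 13).
    Then x = 6 + 7·12 = 90, valid modulo lcm(7, 13) = 91: x ≡ 90 (mod 91).
  Combine with x ≡ 0 (mod 3); new modulus lcm = 273.
    Write x = 90 + 91·t and substitute into x ≡ 0 (mod 3): 91·t ≡ 0 − 90 = -90 (mod 3).
    Reduce coefficients mod 3: 1·t ≡ 0 (mod 3).
    So t ≡ 0 (mod 3).
    Then x = 90 + 91·0 = 90, valid modulo lcm(91, 3) = 273: x ≡ 90 (mod 273).
  Combine with x ≡ 0 (mod 11); new modulus lcm = 3003.
    Write x = 90 + 273·t and substitute into x ≡ 0 (mod 11): 273·t ≡ 0 − 90 = -90 (mod 11).
    Reduce coefficients mod 11: 9·t ≡ 9 (mod 11).
    The inverse of 9 mod 11 is 5 (since 9·5 = 45 = 4·11 + 1), so t ≡ 5·9 = 45 ≡ 1 (mod 11).
    Then x = 90 + 273·1 = 363, valid modulo lcm(273, 11) = 3003: x ≡ 363 (mod 3003).
  Combine with x ≡ 2 (mod 5); new modulus lcm = 15015.
    Write x = 363 + 3003·t and substitute into x ≡ 2 (mod 5): 3003·t ≡ 2 − 363 = -361 (mod 5).
    Reduce coefficients mod 5: 3·t ≡ 4 (mod 5).
    The inverse of 3 mod 5 is 2 (since 3·2 = 6 = 1·5 + 1), so t ≡ 2·4 = 8 ≡ 3 (mod 5).
    Then x = 363 + 3003·3 = 9372, valid modulo lcm(3003, 5) = 15015: x ≡ 9372 (mod 15015).
Verify against each original: 9372 mod 7 = 6, 9372 mod 13 = 12, 9372 mod 3 = 0, 9372 mod 11 = 0, 9372 mod 5 = 2.

x ≡ 9372 (mod 15015).


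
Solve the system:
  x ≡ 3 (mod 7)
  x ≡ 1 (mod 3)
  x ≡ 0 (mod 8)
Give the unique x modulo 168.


Moduli 7, 3, 8 are pairwise coprime; by CRT there is a unique solution modulo M = 7 · 3 · 8 = 168.
Solve pairwise, accumulating the modulus:
  Start with x ≡ 3 (mod 7).
  Combine with x ≡ 1 (mod 3): since gcd(7, 3) = 1, we get a unique residue mod 21.
    Write x = 3 + 7·t and substitute into x ≡ 1 (mod 3): 7·t ≡ 1 − 3 = -2 (mod 3).
    Reduce coefficients mod 3: 1·t ≡ 1 (mod 3).
    So t ≡ 1 (mod 3).
    Then x = 3 + 7·1 = 10, valid modulo lcm(7, 3) = 21: x ≡ 10 (mod 21).
  Combine with x ≡ 0 (mod 8): since gcd(21, 8) = 1, we get a unique residue mod 168.
    Write x = 10 + 21·t and substitute into x ≡ 0 (mod 8): 21·t ≡ 0 − 10 = -10 (mod 8).
    Reduce coefficients mod 8: 5·t ≡ 6 (mod 8).
    The inverse of 5 mod 8 is 5 (since 5·5 = 25 = 3·8 + 1), so t ≡ 5·6 = 30 ≡ 6 (mod 8).
    Then x = 10 + 21·6 = 136, valid modulo lcm(21, 8) = 168: x ≡ 136 (mod 168).
Verify: 136 mod 7 = 3 ✓, 136 mod 3 = 1 ✓, 136 mod 8 = 0 ✓.

x ≡ 136 (mod 168).


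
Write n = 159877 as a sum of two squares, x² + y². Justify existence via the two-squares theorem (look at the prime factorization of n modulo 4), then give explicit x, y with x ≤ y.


Step 1: Factor n = 159877 = 29 · 37 · 149.
Step 2: Check the mod-4 condition on each prime factor: 29 ≡ 1 (mod 4), exponent 1; 37 ≡ 1 (mod 4), exponent 1; 149 ≡ 1 (mod 4), exponent 1.
All primes ≡ 3 (mod 4) appear to even exponent (or don't appear), so by the two-squares theorem n IS expressible as a sum of two squares.
Step 3: Build a representation. Here n = 29 · 37 · 149 is a product of primes ≡ 1 (mod 4). Each prime p ≡ 1 (mod 4) is itself a sum of two squares; find a² by testing p − a² for a perfect square:
  29: 29 − 1² = 28, 29 − 2² = 25 = 5² ⇒ 29 = 2² + 5².
  37: 37 − 1² = 36 = 6² ⇒ 37 = 1² + 6².
  149: 149 − 1² = 148, 149 − 2² = 145, 149 − 3² = 140, 149 − 4² = 133, 149 − 5² = 124, 149 − 6² = 113, 149 − 7² = 100 = 10² ⇒ 149 = 7² + 10².
  Combine using the Brahmagupta–Fibonacci identity (a² + b²)(c² + d²) = (ac − bd)² + (ad + bc)² = (ac + bd)² + (ad − bc)²:
  29 · 37 = 1073: from (2² + 5²)(1² + 6²), take (2·1 − 5·6, 2·6 + 5·1) = (2 − 30, 12 + 5) = (-28, 17); dropping signs (only squares matter) gives (28, 17); check 28² + 17² = 784 + 289 = 1073 ✓.
  1073 · 149 = 159877: from (28² + 17²)(7² + 10²), take (28·7 − 17·10, 28·10 + 17·7) = (196 − 170, 280 + 119) = (26, 399); check 26² + 399² = 676 + 159201 = 159877 ✓.
Step 4: Order so x ≤ y and verify: 26² + 399² = 676 + 159201 = 159877 = n. ✓

n = 159877 = 26² + 399² (one valid representation with x ≤ y).


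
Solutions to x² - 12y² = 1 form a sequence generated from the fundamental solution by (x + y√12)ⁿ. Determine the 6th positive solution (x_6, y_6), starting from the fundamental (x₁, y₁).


Step 1: Find the fundamental solution (x₁, y₁) of x² - 12y² = 1.
  Expand √12 as a continued fraction. a₀ = ⌊√12⌋ = 3; iterate m_{k+1} = d_k·a_k − m_k, d_{k+1} = (12 − m_{k+1}²)/d_k, a_{k+1} = ⌊(a₀ + m_{k+1})/d_{k+1}⌋ (starting m₀ = 0, d₀ = 1), with convergents p_k = a_k·p_{k-1} + p_{k-2}, q_k = a_k·q_{k-1} + q_{k-2} (p₋₁ = 1, q₋₁ = 0):
  k = 0: a₀ = 3; p₀/q₀ = 3/1; p₀² − 12·q₀² = 9 − 12 = -3.
  k = 1: m = 3, d = 3, a = ⌊(3 + 3)/3⌋ = 2; p/q = (2·3 + 1)/(2·1 + 0) = 7/2; p² − 12·q² = 49 − 48 = 1.
  The first convergent with p² − 12·q² = 1 gives the fundamental solution (x₁, y₁) = (7, 2).
Step 2: Apply the recurrence (x_{n+1}, y_{n+1}) = (x₁x_n + 12y₁y_n, x₁y_n + y₁x_n) repeatedly.
  From (x_1, y_1) = (7, 2): x_2 = 7·7 + 12·2·2 = 97; y_2 = 7·2 + 2·7 = 28.
  From (x_2, y_2) = (97, 28): x_3 = 7·97 + 12·2·28 = 1351; y_3 = 7·28 + 2·97 = 390.
  From (x_3, y_3) = (1351, 390): x_4 = 7·1351 + 12·2·390 = 18817; y_4 = 7·390 + 2·1351 = 5432.
  From (x_4, y_4) = (18817, 5432): x_5 = 7·18817 + 12·2·5432 = 262087; y_5 = 7·5432 + 2·18817 = 75658.
  From (x_5, y_5) = (262087, 75658): x_6 = 7·262087 + 12·2·75658 = 3650401; y_6 = 7·75658 + 2·262087 = 1053780.
Step 3: Verify x_6² - 12·y_6² = 13325427460801 - 13325427460800 = 1 (should be 1). ✓

(x_1, y_1) = (7, 2); (x_6, y_6) = (3650401, 1053780).


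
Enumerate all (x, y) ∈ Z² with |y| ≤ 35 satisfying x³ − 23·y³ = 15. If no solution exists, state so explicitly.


The equation is x³ - 23y³ = 15. For fixed y, x³ = 23·y³ + 15, so a solution requires the RHS to be a perfect cube.
Strategy: iterate y from -35 to 35, compute RHS = 23·y³ + 15, and check whether it is a (positive or negative) perfect cube.
Check small values of y:
  y = 0: RHS = 15 is not a perfect cube.
  y = 1: RHS = 38 is not a perfect cube.
  y = -1: RHS = -8 = (-2)³ ⇒ x = -2 works.
  y = 2: RHS = 199 is not a perfect cube.
  y = -2: RHS = -169 is not a perfect cube.
  y = 3: RHS = 636 is not a perfect cube.
  y = -3: RHS = -606 is not a perfect cube.
Continuing the search up to |y| = 35 finds no further solutions beyond those listed.
Collected solutions: (-2, -1).

Solutions (with |y| ≤ 35): (-2, -1).


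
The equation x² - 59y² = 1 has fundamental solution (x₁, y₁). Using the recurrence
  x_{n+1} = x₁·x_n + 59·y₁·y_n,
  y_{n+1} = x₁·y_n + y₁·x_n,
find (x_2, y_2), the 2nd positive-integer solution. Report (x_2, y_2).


Step 1: Find the fundamental solution (x₁, y₁) of x² - 59y² = 1.
  Expand √59 as a continued fraction. a₀ = ⌊√59⌋ = 7; iterate m_{k+1} = d_k·a_k − m_k, d_{k+1} = (59 − m_{k+1}²)/d_k, a_{k+1} = ⌊(a₀ + m_{k+1})/d_{k+1}⌋ (starting m₀ = 0, d₀ = 1), with convergents p_k = a_k·p_{k-1} + p_{k-2}, q_k = a_k·q_{k-1} + q_{k-2} (p₋₁ = 1, q₋₁ = 0):
  k = 0: a₀ = 7; p₀/q₀ = 7/1; p₀² − 59·q₀² = 49 − 59 = -10.
  k = 1: m = 7, d = 10, a = ⌊(7 + 7)/10⌋ = 1; p/q = (1·7 + 1)/(1·1 + 0) = 8/1; p² − 59·q² = 64 − 59 = 5.
  k = 2: m = 3, d = 5, a = ⌊(7 + 3)/5⌋ = 2; p/q = (2·8 + 7)/(2·1 + 1) = 23/3; p² − 59·q² = 529 − 531 = -2.
  k = 3: m = 7, d = 2, a = ⌊(7 + 7)/2⌋ = 7; p/q = (7·23 + 8)/(7·3 + 1) = 169/22; p² − 59·q² = 28561 − 28556 = 5.
  k = 4: m = 7, d = 5, a = ⌊(7 + 7)/5⌋ = 2; p/q = (2·169 + 23)/(2·22 + 3) = 361/47; p² − 59·q² = 130321 − 130331 = -10.
  k = 5: m = 3, d = 10, a = ⌊(7 + 3)/10⌋ = 1; p/q = (1·361 + 169)/(1·47 + 22) = 530/69; p² − 59·q² = 280900 − 280899 = 1.
  The first convergent with p² − 59·q² = 1 gives the fundamental solution (x₁, y₁) = (530, 69).
Step 2: Apply the recurrence (x_{n+1}, y_{n+1}) = (x₁x_n + 59y₁y_n, x₁y_n + y₁x_n) repeatedly.
  From (x_1, y_1) = (530, 69): x_2 = 530·530 + 59·69·69 = 561799; y_2 = 530·69 + 69·530 = 73140.
Step 3: Verify x_2² - 59·y_2² = 315618116401 - 315618116400 = 1 (should be 1). ✓

(x_1, y_1) = (530, 69); (x_2, y_2) = (561799, 73140).


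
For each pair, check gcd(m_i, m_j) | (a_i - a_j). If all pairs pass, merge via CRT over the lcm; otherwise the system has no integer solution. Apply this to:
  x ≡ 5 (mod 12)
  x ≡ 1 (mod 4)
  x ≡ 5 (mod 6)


Moduli 12, 4, 6 are not pairwise coprime, so CRT works modulo lcm(m_i) when all pairwise compatibility conditions hold.
Pairwise compatibility: gcd(m_i, m_j) must divide a_i - a_j for every pair.
Merge one congruence at a time:
  Start: x ≡ 5 (mod 12).
  Combine with x ≡ 1 (mod 4): gcd(12, 4) = 4; 1 - 5 = -4, which IS divisible by 4, so compatible.
    Write x = 5 + 12·t and substitute into x ≡ 1 (mod 4): 12·t ≡ 1 − 5 = -4 (mod 4).
    Divide the congruence (and modulus) by g = 4: 3·t ≡ -1 (mod 1).
    Modulo 1 every t works; take t = 0.
    Then x = 5 + 12·0 = 5, valid modulo lcm(12, 4) = 12: x ≡ 5 (mod 12).
  Combine with x ≡ 5 (mod 6): gcd(12, 6) = 6; 5 - 5 = 0, which IS divisible by 6, so compatible.
    Write x = 5 + 12·t and substitute into x ≡ 5 (mod 6): 12·t ≡ 5 − 5 = 0 (mod 6).
    Divide the congruence (and modulus) by g = 6: 2·t ≡ 0 (mod 1).
    Modulo 1 every t works; take t = 0.
    Then x = 5 + 12·0 = 5, valid modulo lcm(12, 6) = 12: x ≡ 5 (mod 12).
Verify: 5 mod 12 = 5, 5 mod 4 = 1, 5 mod 6 = 5.

x ≡ 5 (mod 12).


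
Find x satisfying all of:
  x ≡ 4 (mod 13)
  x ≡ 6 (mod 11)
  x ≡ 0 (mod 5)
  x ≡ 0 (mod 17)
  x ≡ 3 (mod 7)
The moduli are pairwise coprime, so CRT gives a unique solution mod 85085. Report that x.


Product of moduli M = 13 · 11 · 5 · 17 · 7 = 85085.
Merge one congruence at a time:
  Start: x ≡ 4 (mod 13).
  Combine with x ≡ 6 (mod 11); new modulus lcm = 143.
    Write x = 4 + 13·t and substitute into x ≡ 6 (mod 11): 13·t ≡ 6 − 4 = 2 (mod 11).
    Reduce coefficients mod 11: 2·t ≡ 2 (mod 11).
    The inverse of 2 mod 11 is 6 (since 2·6 = 12 = 1·11 + 1), so t ≡ 6·2 = 12 ≡ 1 (mod 11).
    Then x = 4 + 13·1 = 17, valid modulo lcm(13, 11) = 143: x ≡ 17 (mod 143).
  Combine with x ≡ 0 (mod 5); new modulus lcm = 715.
    Write x = 17 + 143·t and substitute into x ≡ 0 (mod 5): 143·t ≡ 0 − 17 = -17 (mod 5).
    Reduce coefficients mod 5: 3·t ≡ 3 (mod 5).
    The inverse of 3 mod 5 is 2 (since 3·2 = 6 = 1·5 + 1), so t ≡ 2·3 = 6 ≡ 1 (mod 5).
    Then x = 17 + 143·1 = 160, valid modulo lcm(143, 5) = 715: x ≡ 160 (mod 715).
  Combine with x ≡ 0 (mod 17); new modulus lcm = 12155.
    Write x = 160 + 715·t and substitute into x ≡ 0 (mod 17): 715·t ≡ 0 − 160 = -160 (mod 17).
    Reduce coefficients mod 17: 1·t ≡ 10 (mod 17).
    So t ≡ 10 (mod 17).
    Then x = 160 + 715·10 = 7310, valid modulo lcm(715, 17) = 12155: x ≡ 7310 (mod 12155).
  Combine with x ≡ 3 (mod 7); new modulus lcm = 85085.
    Write x = 7310 + 12155·t and substitute into x ≡ 3 (mod 7): 12155·t ≡ 3 − 7310 = -7307 (mod 7).
    Reduce coefficients mod 7: 3·t ≡ 1 (mod 7).
    The inverse of 3 mod 7 is 5 (since 3·5 = 15 = 2·7 + 1), so t ≡ 5·1 = 5 ≡ 5 (mod 7).
    Then x = 7310 + 12155·5 = 68085, valid modulo lcm(12155, 7) = 85085: x ≡ 68085 (mod 85085).
Verify against each original: 68085 mod 13 = 4, 68085 mod 11 = 6, 68085 mod 5 = 0, 68085 mod 17 = 0, 68085 mod 7 = 3.

x ≡ 68085 (mod 85085).


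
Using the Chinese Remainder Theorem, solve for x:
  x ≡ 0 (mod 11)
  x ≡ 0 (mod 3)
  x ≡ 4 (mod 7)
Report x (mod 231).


Moduli 11, 3, 7 are pairwise coprime; by CRT there is a unique solution modulo M = 11 · 3 · 7 = 231.
Solve pairwise, accumulating the modulus:
  Start with x ≡ 0 (mod 11).
  Combine with x ≡ 0 (mod 3): since gcd(11, 3) = 1, we get a unique residue mod 33.
    Write x = 0 + 11·t and substitute into x ≡ 0 (mod 3): 11·t ≡ 0 − 0 = 0 (mod 3).
    Reduce coefficients mod 3: 2·t ≡ 0 (mod 3).
    The inverse of 2 mod 3 is 2 (since 2·2 = 4 = 1·3 + 1), so t ≡ 2·0 = 0 ≡ 0 (mod 3).
    Then x = 0 + 11·0 = 0, valid modulo lcm(11, 3) = 33: x ≡ 0 (mod 33).
  Combine with x ≡ 4 (mod 7): since gcd(33, 7) = 1, we get a unique residue mod 231.
    Write x = 0 + 33·t and substitute into x ≡ 4 (mod 7): 33·t ≡ 4 − 0 = 4 (mod 7).
    Reduce coefficients mod 7: 5·t ≡ 4 (mod 7).
    The inverse of 5 mod 7 is 3 (since 5·3 = 15 = 2·7 + 1), so t ≡ 3·4 = 12 ≡ 5 (mod 7).
    Then x = 0 + 33·5 = 165, valid modulo lcm(33, 7) = 231: x ≡ 165 (mod 231).
Verify: 165 mod 11 = 0 ✓, 165 mod 3 = 0 ✓, 165 mod 7 = 4 ✓.

x ≡ 165 (mod 231).


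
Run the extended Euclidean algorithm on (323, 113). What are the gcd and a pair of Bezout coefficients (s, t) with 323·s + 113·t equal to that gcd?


Euclidean algorithm on (323, 113) — divide until remainder is 0:
  323 = 2 · 113 + 97
  113 = 1 · 97 + 16
  97 = 6 · 16 + 1
  16 = 16 · 1 + 0
gcd(323, 113) = 1.
Track Bezout coefficients alongside the remainders: start with r₀ = 323 = a·1 + b·0 (s = 1, t = 0) and r₁ = 113 = a·0 + b·1 (s = 0, t = 1); each new remainder r_{k+1} = r_{k-1} − q_k·r_k inherits s_{k+1} = s_{k-1} − q_k·s_k, t_{k+1} = t_{k-1} − q_k·t_k, so r_k = a·s_k + b·t_k at every step:
  q = 2: r = 97, s = 1 − 2·0 = 1, t = 0 − 2·1 = -2  (check: 323·1 + 113·(-2) = 97)
  q = 1: r = 16, s = 0 − 1·1 = -1, t = 1 − 1·(-2) = 3  (check: 323·(-1) + 113·3 = 16)
  q = 6: r = 1, s = 1 − 6·(-1) = 7, t = -2 − 6·3 = -20  (check: 323·7 + 113·(-20) = 1)
The row with r = 1 (the gcd) gives the Bezout coefficients s = 7, t = -20.
Result: 323 · (7) + 113 · (-20) = 1.

gcd(323, 113) = 1; s = 7, t = -20 (check: 323·7 + 113·(-20) = 1).


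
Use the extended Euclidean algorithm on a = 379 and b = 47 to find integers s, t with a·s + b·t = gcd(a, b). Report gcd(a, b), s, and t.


Euclidean algorithm on (379, 47) — divide until remainder is 0:
  379 = 8 · 47 + 3
  47 = 15 · 3 + 2
  3 = 1 · 2 + 1
  2 = 2 · 1 + 0
gcd(379, 47) = 1.
Track Bezout coefficients alongside the remainders: start with r₀ = 379 = a·1 + b·0 (s = 1, t = 0) and r₁ = 47 = a·0 + b·1 (s = 0, t = 1); each new remainder r_{k+1} = r_{k-1} − q_k·r_k inherits s_{k+1} = s_{k-1} − q_k·s_k, t_{k+1} = t_{k-1} − q_k·t_k, so r_k = a·s_k + b·t_k at every step:
  q = 8: r = 3, s = 1 − 8·0 = 1, t = 0 − 8·1 = -8  (check: 379·1 + 47·(-8) = 3)
  q = 15: r = 2, s = 0 − 15·1 = -15, t = 1 − 15·(-8) = 121  (check: 379·(-15) + 47·121 = 2)
  q = 1: r = 1, s = 1 − 1·(-15) = 16, t = -8 − 1·121 = -129  (check: 379·16 + 47·(-129) = 1)
The row with r = 1 (the gcd) gives the Bezout coefficients s = 16, t = -129.
Result: 379 · (16) + 47 · (-129) = 1.

gcd(379, 47) = 1; s = 16, t = -129 (check: 379·16 + 47·(-129) = 1).


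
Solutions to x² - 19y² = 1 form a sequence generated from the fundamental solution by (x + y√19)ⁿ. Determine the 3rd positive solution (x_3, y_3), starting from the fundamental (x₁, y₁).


Step 1: Find the fundamental solution (x₁, y₁) of x² - 19y² = 1.
  Expand √19 as a continued fraction. a₀ = ⌊√19⌋ = 4; iterate m_{k+1} = d_k·a_k − m_k, d_{k+1} = (19 − m_{k+1}²)/d_k, a_{k+1} = ⌊(a₀ + m_{k+1})/d_{k+1}⌋ (starting m₀ = 0, d₀ = 1), with convergents p_k = a_k·p_{k-1} + p_{k-2}, q_k = a_k·q_{k-1} + q_{k-2} (p₋₁ = 1, q₋₁ = 0):
  k = 0: a₀ = 4; p₀/q₀ = 4/1; p₀² − 19·q₀² = 16 − 19 = -3.
  k = 1: m = 4, d = 3, a = ⌊(4 + 4)/3⌋ = 2; p/q = (2·4 + 1)/(2·1 + 0) = 9/2; p² − 19·q² = 81 − 76 = 5.
  k = 2: m = 2, d = 5, a = ⌊(4 + 2)/5⌋ = 1; p/q = (1·9 + 4)/(1·2 + 1) = 13/3; p² − 19·q² = 169 − 171 = -2.
  k = 3: m = 3, d = 2, a = ⌊(4 + 3)/2⌋ = 3; p/q = (3·13 + 9)/(3·3 + 2) = 48/11; p² − 19·q² = 2304 − 2299 = 5.
  k = 4: m = 3, d = 5, a = ⌊(4 + 3)/5⌋ = 1; p/q = (1·48 + 13)/(1·11 + 3) = 61/14; p² − 19·q² = 3721 − 3724 = -3.
  k = 5: m = 2, d = 3, a = ⌊(4 + 2)/3⌋ = 2; p/q = (2·61 + 48)/(2·14 + 11) = 170/39; p² − 19·q² = 28900 − 28899 = 1.
  The first convergent with p² − 19·q² = 1 gives the fundamental solution (x₁, y₁) = (170, 39).
Step 2: Apply the recurrence (x_{n+1}, y_{n+1}) = (x₁x_n + 19y₁y_n, x₁y_n + y₁x_n) repeatedly.
  From (x_1, y_1) = (170, 39): x_2 = 170·170 + 19·39·39 = 57799; y_2 = 170·39 + 39·170 = 13260.
  From (x_2, y_2) = (57799, 13260): x_3 = 170·57799 + 19·39·13260 = 19651490; y_3 = 170·13260 + 39·57799 = 4508361.
Step 3: Verify x_3² - 19·y_3² = 386181059220100 - 386181059220099 = 1 (should be 1). ✓

(x_1, y_1) = (170, 39); (x_3, y_3) = (19651490, 4508361).


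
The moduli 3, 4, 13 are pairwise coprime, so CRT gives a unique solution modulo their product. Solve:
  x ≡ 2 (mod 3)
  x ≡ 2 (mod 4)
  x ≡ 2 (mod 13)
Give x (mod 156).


Moduli 3, 4, 13 are pairwise coprime; by CRT there is a unique solution modulo M = 3 · 4 · 13 = 156.
Solve pairwise, accumulating the modulus:
  Start with x ≡ 2 (mod 3).
  Combine with x ≡ 2 (mod 4): since gcd(3, 4) = 1, we get a unique residue mod 12.
    Write x = 2 + 3·t and substitute into x ≡ 2 (mod 4): 3·t ≡ 2 − 2 = 0 (mod 4).
    The inverse of 3 mod 4 is 3 (since 3·3 = 9 = 2·4 + 1), so t ≡ 3·0 = 0 ≡ 0 (mod 4).
    Then x = 2 + 3·0 = 2, valid modulo lcm(3, 4) = 12: x ≡ 2 (mod 12).
  Combine with x ≡ 2 (mod 13): since gcd(12, 13) = 1, we get a unique residue mod 156.
    Write x = 2 + 12·t and substitute into x ≡ 2 (mod 13): 12·t ≡ 2 − 2 = 0 (mod 13).
    The inverse of 12 mod 13 is 12 (since 12·12 = 144 = 11·13 + 1), so t ≡ 12·0 = 0 ≡ 0 (mod 13).
    Then x = 2 + 12·0 = 2, valid modulo lcm(12, 13) = 156: x ≡ 2 (mod 156).
Verify: 2 mod 3 = 2 ✓, 2 mod 4 = 2 ✓, 2 mod 13 = 2 ✓.

x ≡ 2 (mod 156).


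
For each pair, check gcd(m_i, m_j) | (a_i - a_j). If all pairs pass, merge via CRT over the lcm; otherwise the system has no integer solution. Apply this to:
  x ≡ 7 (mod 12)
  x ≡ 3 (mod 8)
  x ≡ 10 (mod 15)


Moduli 12, 8, 15 are not pairwise coprime, so CRT works modulo lcm(m_i) when all pairwise compatibility conditions hold.
Pairwise compatibility: gcd(m_i, m_j) must divide a_i - a_j for every pair.
Merge one congruence at a time:
  Start: x ≡ 7 (mod 12).
  Combine with x ≡ 3 (mod 8): gcd(12, 8) = 4; 3 - 7 = -4, which IS divisible by 4, so compatible.
    Write x = 7 + 12·t and substitute into x ≡ 3 (mod 8): 12·t ≡ 3 − 7 = -4 (mod 8).
    Divide the congruence (and modulus) by g = 4: 3·t ≡ -1 (mod 2).
    Reduce coefficients mod 2: 1·t ≡ 1 (mod 2).
    So t ≡ 1 (mod 2).
    Then x = 7 + 12·1 = 19, valid modulo lcm(12, 8) = 24: x ≡ 19 (mod 24).
  Combine with x ≡ 10 (mod 15): gcd(24, 15) = 3; 10 - 19 = -9, which IS divisible by 3, so compatible.
    Write x = 19 + 24·t and substitute into x ≡ 10 (mod 15): 24·t ≡ 10 − 19 = -9 (mod 15).
    Divide the congruence (and modulus) by g = 3: 8·t ≡ -3 (mod 5).
    Reduce coefficients mod 5: 3·t ≡ 2 (mod 5).
    The inverse of 3 mod 5 is 2 (since 3·2 = 6 = 1·5 + 1), so t ≡ 2·2 = 4 ≡ 4 (mod 5).
    Then x = 19 + 24·4 = 115, valid modulo lcm(24, 15) = 120: x ≡ 115 (mod 120).
Verify: 115 mod 12 = 7, 115 mod 8 = 3, 115 mod 15 = 10.

x ≡ 115 (mod 120).


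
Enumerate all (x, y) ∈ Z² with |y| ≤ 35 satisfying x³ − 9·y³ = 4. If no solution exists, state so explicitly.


The equation is x³ - 9y³ = 4. For fixed y, x³ = 9·y³ + 4, so a solution requires the RHS to be a perfect cube.
Strategy: iterate y from -35 to 35, compute RHS = 9·y³ + 4, and check whether it is a (positive or negative) perfect cube.
Check small values of y:
  y = 0: RHS = 4 is not a perfect cube.
  y = 1: RHS = 13 is not a perfect cube.
  y = -1: RHS = -5 is not a perfect cube.
  y = 2: RHS = 76 is not a perfect cube.
  y = -2: RHS = -68 is not a perfect cube.
  y = 3: RHS = 247 is not a perfect cube.
  y = -3: RHS = -239 is not a perfect cube.
Continuing the search up to |y| = 35 finds no solutions either.
No (x, y) in the scanned range satisfies the equation.

No integer solutions with |y| ≤ 35.


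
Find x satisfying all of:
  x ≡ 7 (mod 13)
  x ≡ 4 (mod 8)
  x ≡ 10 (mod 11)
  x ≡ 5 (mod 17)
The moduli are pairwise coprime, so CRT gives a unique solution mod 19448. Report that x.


Product of moduli M = 13 · 8 · 11 · 17 = 19448.
Merge one congruence at a time:
  Start: x ≡ 7 (mod 13).
  Combine with x ≡ 4 (mod 8); new modulus lcm = 104.
    Write x = 7 + 13·t and substitute into x ≡ 4 (mod 8): 13·t ≡ 4 − 7 = -3 (mod 8).
    Reduce coefficients mod 8: 5·t ≡ 5 (mod 8).
    The inverse of 5 mod 8 is 5 (since 5·5 = 25 = 3·8 + 1), so t ≡ 5·5 = 25 ≡ 1 (mod 8).
    Then x = 7 + 13·1 = 20, valid modulo lcm(13, 8) = 104: x ≡ 20 (mod 104).
  Combine with x ≡ 10 (mod 11); new modulus lcm = 1144.
    Write x = 20 + 104·t and substitute into x ≡ 10 (mod 11): 104·t ≡ 10 − 20 = -10 (mod 11).
    Reduce coefficients mod 11: 5·t ≡ 1 (mod 11).
    The inverse of 5 mod 11 is 9 (since 5·9 = 45 = 4·11 + 1), so t ≡ 9·1 = 9 ≡ 9 (mod 11).
    Then x = 20 + 104·9 = 956, valid modulo lcm(104, 11) = 1144: x ≡ 956 (mod 1144).
  Combine with x ≡ 5 (mod 17); new modulus lcm = 19448.
    Write x = 956 + 1144·t and substitute into x ≡ 5 (mod 17): 1144·t ≡ 5 − 956 = -951 (mod 17).
    Reduce coefficients mod 17: 5·t ≡ 1 (mod 17).
    The inverse of 5 mod 17 is 7 (since 5·7 = 35 = 2·17 + 1), so t ≡ 7·1 = 7 ≡ 7 (mod 17).
    Then x = 956 + 1144·7 = 8964, valid modulo lcm(1144, 17) = 19448: x ≡ 8964 (mod 19448).
Verify against each original: 8964 mod 13 = 7, 8964 mod 8 = 4, 8964 mod 11 = 10, 8964 mod 17 = 5.

x ≡ 8964 (mod 19448).


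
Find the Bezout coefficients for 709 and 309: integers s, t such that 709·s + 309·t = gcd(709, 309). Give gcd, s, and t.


Euclidean algorithm on (709, 309) — divide until remainder is 0:
  709 = 2 · 309 + 91
  309 = 3 · 91 + 36
  91 = 2 · 36 + 19
  36 = 1 · 19 + 17
  19 = 1 · 17 + 2
  17 = 8 · 2 + 1
  2 = 2 · 1 + 0
gcd(709, 309) = 1.
Track Bezout coefficients alongside the remainders: start with r₀ = 709 = a·1 + b·0 (s = 1, t = 0) and r₁ = 309 = a·0 + b·1 (s = 0, t = 1); each new remainder r_{k+1} = r_{k-1} − q_k·r_k inherits s_{k+1} = s_{k-1} − q_k·s_k, t_{k+1} = t_{k-1} − q_k·t_k, so r_k = a·s_k + b·t_k at every step:
  q = 2: r = 91, s = 1 − 2·0 = 1, t = 0 − 2·1 = -2  (check: 709·1 + 309·(-2) = 91)
  q = 3: r = 36, s = 0 − 3·1 = -3, t = 1 − 3·(-2) = 7  (check: 709·(-3) + 309·7 = 36)
  q = 2: r = 19, s = 1 − 2·(-3) = 7, t = -2 − 2·7 = -16  (check: 709·7 + 309·(-16) = 19)
  q = 1: r = 17, s = -3 − 1·7 = -10, t = 7 − 1·(-16) = 23  (check: 709·(-10) + 309·23 = 17)
  q = 1: r = 2, s = 7 − 1·(-10) = 17, t = -16 − 1·23 = -39  (check: 709·17 + 309·(-39) = 2)
  q = 8: r = 1, s = -10 − 8·17 = -146, t = 23 − 8·(-39) = 335  (check: 709·(-146) + 309·335 = 1)
The row with r = 1 (the gcd) gives the Bezout coefficients s = -146, t = 335.
Result: 709 · (-146) + 309 · (335) = 1.

gcd(709, 309) = 1; s = -146, t = 335 (check: 709·(-146) + 309·335 = 1).


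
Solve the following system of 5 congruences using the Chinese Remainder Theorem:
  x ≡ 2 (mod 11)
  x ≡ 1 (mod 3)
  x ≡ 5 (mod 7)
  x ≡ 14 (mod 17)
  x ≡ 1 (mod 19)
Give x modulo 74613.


Product of moduli M = 11 · 3 · 7 · 17 · 19 = 74613.
Merge one congruence at a time:
  Start: x ≡ 2 (mod 11).
  Combine with x ≡ 1 (mod 3); new modulus lcm = 33.
    Write x = 2 + 11·t and substitute into x ≡ 1 (mod 3): 11·t ≡ 1 − 2 = -1 (mod 3).
    Reduce coefficients mod 3: 2·t ≡ 2 (mod 3).
    The inverse of 2 mod 3 is 2 (since 2·2 = 4 = 1·3 + 1), so t ≡ 2·2 = 4 ≡ 1 (mod 3).
    Then x = 2 + 11·1 = 13, valid modulo lcm(11, 3) = 33: x ≡ 13 (mod 33).
  Combine with x ≡ 5 (mod 7); new modulus lcm = 231.
    Write x = 13 + 33·t and substitute into x ≡ 5 (mod 7): 33·t ≡ 5 − 13 = -8 (mod 7).
    Reduce coefficients mod 7: 5·t ≡ 6 (mod 7).
    The inverse of 5 mod 7 is 3 (since 5·3 = 15 = 2·7 + 1), so t ≡ 3·6 = 18 ≡ 4 (mod 7).
    Then x = 13 + 33·4 = 145, valid modulo lcm(33, 7) = 231: x ≡ 145 (mod 231).
  Combine with x ≡ 14 (mod 17); new modulus lcm = 3927.
    Write x = 145 + 231·t and substitute into x ≡ 14 (mod 17): 231·t ≡ 14 − 145 = -131 (mod 17).
    Reduce coefficients mod 17: 10·t ≡ 5 (mod 17).
    The inverse of 10 mod 17 is 12 (since 10·12 = 120 = 7·17 + 1), so t ≡ 12·5 = 60 ≡ 9 (mod 17).
    Then x = 145 + 231·9 = 2224, valid modulo lcm(231, 17) = 3927: x ≡ 2224 (mod 3927).
  Combine with x ≡ 1 (mod 19); new modulus lcm = 74613.
    Write x = 2224 + 3927·t and substitute into x ≡ 1 (mod 19): 3927·t ≡ 1 − 2224 = -2223 (mod 19).
    Reduce coefficients mod 19: 13·t ≡ 0 (mod 19).
    The inverse of 13 mod 19 is 3 (since 13·3 = 39 = 2·19 + 1), so t ≡ 3·0 = 0 ≡ 0 (mod 19).
    Then x = 2224 + 3927·0 = 2224, valid modulo lcm(3927, 19) = 74613: x ≡ 2224 (mod 74613).
Verify against each original: 2224 mod 11 = 2, 2224 mod 3 = 1, 2224 mod 7 = 5, 2224 mod 17 = 14, 2224 mod 19 = 1.

x ≡ 2224 (mod 74613).


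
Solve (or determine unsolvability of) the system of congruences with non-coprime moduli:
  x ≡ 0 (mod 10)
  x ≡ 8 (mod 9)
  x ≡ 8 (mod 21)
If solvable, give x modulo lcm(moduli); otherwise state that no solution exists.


Moduli 10, 9, 21 are not pairwise coprime, so CRT works modulo lcm(m_i) when all pairwise compatibility conditions hold.
Pairwise compatibility: gcd(m_i, m_j) must divide a_i - a_j for every pair.
Merge one congruence at a time:
  Start: x ≡ 0 (mod 10).
  Combine with x ≡ 8 (mod 9): gcd(10, 9) = 1; 8 - 0 = 8, which IS divisible by 1, so compatible.
    Write x = 0 + 10·t and substitute into x ≡ 8 (mod 9): 10·t ≡ 8 − 0 = 8 (mod 9).
    Reduce coefficients mod 9: 1·t ≡ 8 (mod 9).
    So t ≡ 8 (mod 9).
    Then x = 0 + 10·8 = 80, valid modulo lcm(10, 9) = 90: x ≡ 80 (mod 90).
  Combine with x ≡ 8 (mod 21): gcd(90, 21) = 3; 8 - 80 = -72, which IS divisible by 3, so compatible.
    Write x = 80 + 90·t and substitute into x ≡ 8 (mod 21): 90·t ≡ 8 − 80 = -72 (mod 21).
    Divide the congruence (and modulus) by g = 3: 30·t ≡ -24 (mod 7).
    Reduce coefficients mod 7: 2·t ≡ 4 (mod 7).
    The inverse of 2 mod 7 is 4 (since 2·4 = 8 = 1·7 + 1), so t ≡ 4·4 = 16 ≡ 2 (mod 7).
    Then x = 80 + 90·2 = 260, valid modulo lcm(90, 21) = 630: x ≡ 260 (mod 630).
Verify: 260 mod 10 = 0, 260 mod 9 = 8, 260 mod 21 = 8.

x ≡ 260 (mod 630).


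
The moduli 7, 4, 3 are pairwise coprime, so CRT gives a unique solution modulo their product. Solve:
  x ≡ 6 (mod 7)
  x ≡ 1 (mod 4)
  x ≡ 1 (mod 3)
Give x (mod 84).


Moduli 7, 4, 3 are pairwise coprime; by CRT there is a unique solution modulo M = 7 · 4 · 3 = 84.
Solve pairwise, accumulating the modulus:
  Start with x ≡ 6 (mod 7).
  Combine with x ≡ 1 (mod 4): since gcd(7, 4) = 1, we get a unique residue mod 28.
    Write x = 6 + 7·t and substitute into x ≡ 1 (mod 4): 7·t ≡ 1 − 6 = -5 (mod 4).
    Reduce coefficients mod 4: 3·t ≡ 3 (mod 4).
    The inverse of 3 mod 4 is 3 (since 3·3 = 9 = 2·4 + 1), so t ≡ 3·3 = 9 ≡ 1 (mod 4).
    Then x = 6 + 7·1 = 13, valid modulo lcm(7, 4) = 28: x ≡ 13 (mod 28).
  Combine with x ≡ 1 (mod 3): since gcd(28, 3) = 1, we get a unique residue mod 84.
    Write x = 13 + 28·t and substitute into x ≡ 1 (mod 3): 28·t ≡ 1 − 13 = -12 (mod 3).
    Reduce coefficients mod 3: 1·t ≡ 0 (mod 3).
    So t ≡ 0 (mod 3).
    Then x = 13 + 28·0 = 13, valid modulo lcm(28, 3) = 84: x ≡ 13 (mod 84).
Verify: 13 mod 7 = 6 ✓, 13 mod 4 = 1 ✓, 13 mod 3 = 1 ✓.

x ≡ 13 (mod 84).


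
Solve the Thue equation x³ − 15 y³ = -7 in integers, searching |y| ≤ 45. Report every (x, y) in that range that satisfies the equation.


The equation is x³ - 15y³ = -7. For fixed y, x³ = 15·y³ − 7, so a solution requires the RHS to be a perfect cube.
Strategy: iterate y from -45 to 45, compute RHS = 15·y³ − 7, and check whether it is a (positive or negative) perfect cube.
Check small values of y:
  y = 0: RHS = -7 is not a perfect cube.
  y = 1: RHS = 8 = (2)³ ⇒ x = 2 works.
  y = -1: RHS = -22 is not a perfect cube.
  y = 2: RHS = 113 is not a perfect cube.
  y = -2: RHS = -127 is not a perfect cube.
  y = 3: RHS = 398 is not a perfect cube.
  y = -3: RHS = -412 is not a perfect cube.
Continuing the search up to |y| = 45 finds no further solutions beyond those listed.
Collected solutions: (2, 1).

Solutions (with |y| ≤ 45): (2, 1).


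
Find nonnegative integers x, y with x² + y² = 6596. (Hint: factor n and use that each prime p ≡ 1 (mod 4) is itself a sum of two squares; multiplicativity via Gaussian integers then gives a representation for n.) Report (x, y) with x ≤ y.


Step 1: Factor n = 6596 = 2^2 · 17 · 97.
Step 2: Check the mod-4 condition on each prime factor: 2 = 2 (special); 17 ≡ 1 (mod 4), exponent 1; 97 ≡ 1 (mod 4), exponent 1.
All primes ≡ 3 (mod 4) appear to even exponent (or don't appear), so by the two-squares theorem n IS expressible as a sum of two squares.
Step 3: Build a representation. Group n = k² · m with k = 2 and m = 17 · 97 = 1649 (a product of primes ≡ 1 (mod 4)); a representation of m scales to one of n via (k·x)² + (k·y)² = k²(x² + y²). Each prime p ≡ 1 (mod 4) is itself a sum of two squares; find a² by testing p − a² for a perfect square:
  17: 17 − 1² = 16 = 4² ⇒ 17 = 1² + 4².
  97: 97 − 1² = 96, 97 − 2² = 93, 97 − 3² = 88, 97 − 4² = 81 = 9² ⇒ 97 = 4² + 9².
  Combine using the Brahmagupta–Fibonacci identity (a² + b²)(c² + d²) = (ac − bd)² + (ad + bc)² = (ac + bd)² + (ad − bc)²:
  17 · 97 = 1649: from (1² + 4²)(4² + 9²), take (1·4 − 4·9, 1·9 + 4·4) = (4 − 36, 9 + 16) = (-32, 25); dropping signs (only squares matter) gives (32, 25); check 32² + 25² = 1024 + 625 = 1649 ✓.
  Scale by k = 2: (2·32, 2·25) = (64, 50).
Step 4: Order so x ≤ y and verify: 50² + 64² = 2500 + 4096 = 6596 = n. ✓

n = 6596 = 50² + 64² (one valid representation with x ≤ y).


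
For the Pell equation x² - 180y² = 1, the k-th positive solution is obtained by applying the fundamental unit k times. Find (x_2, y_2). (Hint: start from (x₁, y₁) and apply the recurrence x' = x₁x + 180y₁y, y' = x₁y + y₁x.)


Step 1: Find the fundamental solution (x₁, y₁) of x² - 180y² = 1.
  Expand √180 as a continued fraction. a₀ = ⌊√180⌋ = 13; iterate m_{k+1} = d_k·a_k − m_k, d_{k+1} = (180 − m_{k+1}²)/d_k, a_{k+1} = ⌊(a₀ + m_{k+1})/d_{k+1}⌋ (starting m₀ = 0, d₀ = 1), with convergents p_k = a_k·p_{k-1} + p_{k-2}, q_k = a_k·q_{k-1} + q_{k-2} (p₋₁ = 1, q₋₁ = 0):
  k = 0: a₀ = 13; p₀/q₀ = 13/1; p₀² − 180·q₀² = 169 − 180 = -11.
  k = 1: m = 13, d = 11, a = ⌊(13 + 13)/11⌋ = 2; p/q = (2·13 + 1)/(2·1 + 0) = 27/2; p² − 180·q² = 729 − 720 = 9.
  k = 2: m = 9, d = 9, a = ⌊(13 + 9)/9⌋ = 2; p/q = (2·27 + 13)/(2·2 + 1) = 67/5; p² − 180·q² = 4489 − 4500 = -11.
  k = 3: m = 9, d = 11, a = ⌊(13 + 9)/11⌋ = 2; p/q = (2·67 + 27)/(2·5 + 2) = 161/12; p² − 180·q² = 25921 − 25920 = 1.
  The first convergent with p² − 180·q² = 1 gives the fundamental solution (x₁, y₁) = (161, 12).
Step 2: Apply the recurrence (x_{n+1}, y_{n+1}) = (x₁x_n + 180y₁y_n, x₁y_n + y₁x_n) repeatedly.
  From (x_1, y_1) = (161, 12): x_2 = 161·161 + 180·12·12 = 51841; y_2 = 161·12 + 12·161 = 3864.
Step 3: Verify x_2² - 180·y_2² = 2687489281 - 2687489280 = 1 (should be 1). ✓

(x_1, y_1) = (161, 12); (x_2, y_2) = (51841, 3864).


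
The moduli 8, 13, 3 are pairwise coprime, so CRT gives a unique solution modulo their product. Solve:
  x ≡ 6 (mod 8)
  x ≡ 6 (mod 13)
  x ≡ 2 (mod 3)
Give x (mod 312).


Moduli 8, 13, 3 are pairwise coprime; by CRT there is a unique solution modulo M = 8 · 13 · 3 = 312.
Solve pairwise, accumulating the modulus:
  Start with x ≡ 6 (mod 8).
  Combine with x ≡ 6 (mod 13): since gcd(8, 13) = 1, we get a unique residue mod 104.
    Write x = 6 + 8·t and substitute into x ≡ 6 (mod 13): 8·t ≡ 6 − 6 = 0 (mod 13).
    The inverse of 8 mod 13 is 5 (since 8·5 = 40 = 3·13 + 1), so t ≡ 5·0 = 0 ≡ 0 (mod 13).
    Then x = 6 + 8·0 = 6, valid modulo lcm(8, 13) = 104: x ≡ 6 (mod 104).
  Combine with x ≡ 2 (mod 3): since gcd(104, 3) = 1, we get a unique residue mod 312.
    Write x = 6 + 104·t and substitute into x ≡ 2 (mod 3): 104·t ≡ 2 − 6 = -4 (mod 3).
    Reduce coefficients mod 3: 2·t ≡ 2 (mod 3).
    The inverse of 2 mod 3 is 2 (since 2·2 = 4 = 1·3 + 1), so t ≡ 2·2 = 4 ≡ 1 (mod 3).
    Then x = 6 + 104·1 = 110, valid modulo lcm(104, 3) = 312: x ≡ 110 (mod 312).
Verify: 110 mod 8 = 6 ✓, 110 mod 13 = 6 ✓, 110 mod 3 = 2 ✓.

x ≡ 110 (mod 312).
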